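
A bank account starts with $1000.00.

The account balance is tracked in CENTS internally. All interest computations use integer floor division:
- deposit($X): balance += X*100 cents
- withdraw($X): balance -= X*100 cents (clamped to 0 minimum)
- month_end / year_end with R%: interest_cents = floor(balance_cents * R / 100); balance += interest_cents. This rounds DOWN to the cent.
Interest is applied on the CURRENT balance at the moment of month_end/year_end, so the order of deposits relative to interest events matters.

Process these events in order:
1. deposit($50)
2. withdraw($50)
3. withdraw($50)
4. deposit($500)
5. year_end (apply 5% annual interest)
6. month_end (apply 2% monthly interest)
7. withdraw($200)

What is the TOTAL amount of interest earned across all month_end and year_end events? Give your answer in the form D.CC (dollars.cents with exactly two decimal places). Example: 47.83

Answer: 102.95

Derivation:
After 1 (deposit($50)): balance=$1050.00 total_interest=$0.00
After 2 (withdraw($50)): balance=$1000.00 total_interest=$0.00
After 3 (withdraw($50)): balance=$950.00 total_interest=$0.00
After 4 (deposit($500)): balance=$1450.00 total_interest=$0.00
After 5 (year_end (apply 5% annual interest)): balance=$1522.50 total_interest=$72.50
After 6 (month_end (apply 2% monthly interest)): balance=$1552.95 total_interest=$102.95
After 7 (withdraw($200)): balance=$1352.95 total_interest=$102.95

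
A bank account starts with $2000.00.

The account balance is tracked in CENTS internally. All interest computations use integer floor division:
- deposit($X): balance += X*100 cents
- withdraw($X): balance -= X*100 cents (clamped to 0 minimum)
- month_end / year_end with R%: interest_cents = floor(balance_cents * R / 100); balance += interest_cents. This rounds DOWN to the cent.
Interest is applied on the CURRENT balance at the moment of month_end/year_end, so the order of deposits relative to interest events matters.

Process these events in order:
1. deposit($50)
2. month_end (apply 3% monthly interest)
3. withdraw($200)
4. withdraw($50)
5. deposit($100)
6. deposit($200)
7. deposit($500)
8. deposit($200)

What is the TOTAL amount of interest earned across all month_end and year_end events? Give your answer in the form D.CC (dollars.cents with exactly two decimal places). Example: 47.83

After 1 (deposit($50)): balance=$2050.00 total_interest=$0.00
After 2 (month_end (apply 3% monthly interest)): balance=$2111.50 total_interest=$61.50
After 3 (withdraw($200)): balance=$1911.50 total_interest=$61.50
After 4 (withdraw($50)): balance=$1861.50 total_interest=$61.50
After 5 (deposit($100)): balance=$1961.50 total_interest=$61.50
After 6 (deposit($200)): balance=$2161.50 total_interest=$61.50
After 7 (deposit($500)): balance=$2661.50 total_interest=$61.50
After 8 (deposit($200)): balance=$2861.50 total_interest=$61.50

Answer: 61.50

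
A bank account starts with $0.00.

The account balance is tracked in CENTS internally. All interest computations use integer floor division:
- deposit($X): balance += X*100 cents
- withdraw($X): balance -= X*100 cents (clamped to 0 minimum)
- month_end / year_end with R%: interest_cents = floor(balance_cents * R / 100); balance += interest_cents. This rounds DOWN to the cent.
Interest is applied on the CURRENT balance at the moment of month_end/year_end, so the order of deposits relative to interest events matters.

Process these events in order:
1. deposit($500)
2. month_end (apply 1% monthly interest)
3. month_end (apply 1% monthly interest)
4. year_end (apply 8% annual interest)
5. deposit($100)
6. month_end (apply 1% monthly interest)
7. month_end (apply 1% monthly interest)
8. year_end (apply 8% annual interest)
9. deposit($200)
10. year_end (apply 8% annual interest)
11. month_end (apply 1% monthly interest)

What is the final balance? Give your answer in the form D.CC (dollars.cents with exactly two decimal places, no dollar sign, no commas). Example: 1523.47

Answer: 1000.29

Derivation:
After 1 (deposit($500)): balance=$500.00 total_interest=$0.00
After 2 (month_end (apply 1% monthly interest)): balance=$505.00 total_interest=$5.00
After 3 (month_end (apply 1% monthly interest)): balance=$510.05 total_interest=$10.05
After 4 (year_end (apply 8% annual interest)): balance=$550.85 total_interest=$50.85
After 5 (deposit($100)): balance=$650.85 total_interest=$50.85
After 6 (month_end (apply 1% monthly interest)): balance=$657.35 total_interest=$57.35
After 7 (month_end (apply 1% monthly interest)): balance=$663.92 total_interest=$63.92
After 8 (year_end (apply 8% annual interest)): balance=$717.03 total_interest=$117.03
After 9 (deposit($200)): balance=$917.03 total_interest=$117.03
After 10 (year_end (apply 8% annual interest)): balance=$990.39 total_interest=$190.39
After 11 (month_end (apply 1% monthly interest)): balance=$1000.29 total_interest=$200.29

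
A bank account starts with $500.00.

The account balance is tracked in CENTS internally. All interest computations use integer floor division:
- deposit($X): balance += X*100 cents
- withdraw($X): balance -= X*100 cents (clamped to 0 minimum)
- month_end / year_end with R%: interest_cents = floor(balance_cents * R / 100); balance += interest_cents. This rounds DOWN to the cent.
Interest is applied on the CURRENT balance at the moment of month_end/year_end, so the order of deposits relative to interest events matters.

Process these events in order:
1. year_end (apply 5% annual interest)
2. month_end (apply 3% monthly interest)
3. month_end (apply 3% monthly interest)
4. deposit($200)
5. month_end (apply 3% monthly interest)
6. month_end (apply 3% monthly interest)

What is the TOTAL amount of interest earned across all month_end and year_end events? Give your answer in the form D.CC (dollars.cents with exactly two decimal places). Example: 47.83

Answer: 103.06

Derivation:
After 1 (year_end (apply 5% annual interest)): balance=$525.00 total_interest=$25.00
After 2 (month_end (apply 3% monthly interest)): balance=$540.75 total_interest=$40.75
After 3 (month_end (apply 3% monthly interest)): balance=$556.97 total_interest=$56.97
After 4 (deposit($200)): balance=$756.97 total_interest=$56.97
After 5 (month_end (apply 3% monthly interest)): balance=$779.67 total_interest=$79.67
After 6 (month_end (apply 3% monthly interest)): balance=$803.06 total_interest=$103.06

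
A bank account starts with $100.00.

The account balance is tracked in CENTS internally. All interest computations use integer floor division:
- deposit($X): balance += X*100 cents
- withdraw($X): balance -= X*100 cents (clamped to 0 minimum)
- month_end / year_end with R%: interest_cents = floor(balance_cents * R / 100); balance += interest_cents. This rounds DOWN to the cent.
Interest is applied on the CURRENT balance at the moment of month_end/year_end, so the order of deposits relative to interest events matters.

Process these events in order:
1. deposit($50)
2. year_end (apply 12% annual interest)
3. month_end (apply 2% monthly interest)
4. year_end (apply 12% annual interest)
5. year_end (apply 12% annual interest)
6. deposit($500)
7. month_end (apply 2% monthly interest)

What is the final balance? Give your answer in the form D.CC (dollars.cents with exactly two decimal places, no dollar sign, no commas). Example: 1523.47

After 1 (deposit($50)): balance=$150.00 total_interest=$0.00
After 2 (year_end (apply 12% annual interest)): balance=$168.00 total_interest=$18.00
After 3 (month_end (apply 2% monthly interest)): balance=$171.36 total_interest=$21.36
After 4 (year_end (apply 12% annual interest)): balance=$191.92 total_interest=$41.92
After 5 (year_end (apply 12% annual interest)): balance=$214.95 total_interest=$64.95
After 6 (deposit($500)): balance=$714.95 total_interest=$64.95
After 7 (month_end (apply 2% monthly interest)): balance=$729.24 total_interest=$79.24

Answer: 729.24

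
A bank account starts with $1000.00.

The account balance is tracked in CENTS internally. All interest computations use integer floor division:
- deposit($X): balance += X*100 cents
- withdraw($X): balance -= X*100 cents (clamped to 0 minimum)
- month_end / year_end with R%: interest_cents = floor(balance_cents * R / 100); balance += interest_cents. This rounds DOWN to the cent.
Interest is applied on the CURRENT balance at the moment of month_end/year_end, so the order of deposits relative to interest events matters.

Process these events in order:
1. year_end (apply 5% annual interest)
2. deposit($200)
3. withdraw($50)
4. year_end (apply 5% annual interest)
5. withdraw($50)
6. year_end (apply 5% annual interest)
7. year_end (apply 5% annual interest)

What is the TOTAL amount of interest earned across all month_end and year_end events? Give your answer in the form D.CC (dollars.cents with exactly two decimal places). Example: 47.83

After 1 (year_end (apply 5% annual interest)): balance=$1050.00 total_interest=$50.00
After 2 (deposit($200)): balance=$1250.00 total_interest=$50.00
After 3 (withdraw($50)): balance=$1200.00 total_interest=$50.00
After 4 (year_end (apply 5% annual interest)): balance=$1260.00 total_interest=$110.00
After 5 (withdraw($50)): balance=$1210.00 total_interest=$110.00
After 6 (year_end (apply 5% annual interest)): balance=$1270.50 total_interest=$170.50
After 7 (year_end (apply 5% annual interest)): balance=$1334.02 total_interest=$234.02

Answer: 234.02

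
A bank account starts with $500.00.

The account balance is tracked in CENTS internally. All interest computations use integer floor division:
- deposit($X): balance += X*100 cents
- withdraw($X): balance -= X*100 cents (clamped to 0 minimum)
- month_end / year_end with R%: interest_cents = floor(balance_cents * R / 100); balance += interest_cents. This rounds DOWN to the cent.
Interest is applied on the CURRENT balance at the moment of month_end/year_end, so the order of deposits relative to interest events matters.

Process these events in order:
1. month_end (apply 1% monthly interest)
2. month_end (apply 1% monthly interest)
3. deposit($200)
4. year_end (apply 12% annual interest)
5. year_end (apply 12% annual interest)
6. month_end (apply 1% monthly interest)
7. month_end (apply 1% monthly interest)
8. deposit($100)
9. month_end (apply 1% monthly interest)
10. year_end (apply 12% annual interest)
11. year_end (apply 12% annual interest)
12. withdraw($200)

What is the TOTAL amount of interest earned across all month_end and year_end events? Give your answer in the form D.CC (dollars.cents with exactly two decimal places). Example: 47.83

After 1 (month_end (apply 1% monthly interest)): balance=$505.00 total_interest=$5.00
After 2 (month_end (apply 1% monthly interest)): balance=$510.05 total_interest=$10.05
After 3 (deposit($200)): balance=$710.05 total_interest=$10.05
After 4 (year_end (apply 12% annual interest)): balance=$795.25 total_interest=$95.25
After 5 (year_end (apply 12% annual interest)): balance=$890.68 total_interest=$190.68
After 6 (month_end (apply 1% monthly interest)): balance=$899.58 total_interest=$199.58
After 7 (month_end (apply 1% monthly interest)): balance=$908.57 total_interest=$208.57
After 8 (deposit($100)): balance=$1008.57 total_interest=$208.57
After 9 (month_end (apply 1% monthly interest)): balance=$1018.65 total_interest=$218.65
After 10 (year_end (apply 12% annual interest)): balance=$1140.88 total_interest=$340.88
After 11 (year_end (apply 12% annual interest)): balance=$1277.78 total_interest=$477.78
After 12 (withdraw($200)): balance=$1077.78 total_interest=$477.78

Answer: 477.78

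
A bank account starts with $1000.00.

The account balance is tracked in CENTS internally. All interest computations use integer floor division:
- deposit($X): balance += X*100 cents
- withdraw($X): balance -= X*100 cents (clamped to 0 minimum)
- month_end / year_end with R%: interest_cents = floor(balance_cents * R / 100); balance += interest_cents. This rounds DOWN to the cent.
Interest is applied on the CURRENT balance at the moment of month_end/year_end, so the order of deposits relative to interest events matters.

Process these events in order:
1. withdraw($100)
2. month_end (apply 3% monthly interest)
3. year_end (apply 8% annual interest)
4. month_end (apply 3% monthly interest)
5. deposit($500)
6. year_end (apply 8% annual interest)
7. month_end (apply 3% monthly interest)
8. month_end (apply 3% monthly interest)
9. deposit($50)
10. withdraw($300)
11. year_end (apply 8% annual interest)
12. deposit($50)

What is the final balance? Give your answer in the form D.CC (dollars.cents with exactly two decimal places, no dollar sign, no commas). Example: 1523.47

After 1 (withdraw($100)): balance=$900.00 total_interest=$0.00
After 2 (month_end (apply 3% monthly interest)): balance=$927.00 total_interest=$27.00
After 3 (year_end (apply 8% annual interest)): balance=$1001.16 total_interest=$101.16
After 4 (month_end (apply 3% monthly interest)): balance=$1031.19 total_interest=$131.19
After 5 (deposit($500)): balance=$1531.19 total_interest=$131.19
After 6 (year_end (apply 8% annual interest)): balance=$1653.68 total_interest=$253.68
After 7 (month_end (apply 3% monthly interest)): balance=$1703.29 total_interest=$303.29
After 8 (month_end (apply 3% monthly interest)): balance=$1754.38 total_interest=$354.38
After 9 (deposit($50)): balance=$1804.38 total_interest=$354.38
After 10 (withdraw($300)): balance=$1504.38 total_interest=$354.38
After 11 (year_end (apply 8% annual interest)): balance=$1624.73 total_interest=$474.73
After 12 (deposit($50)): balance=$1674.73 total_interest=$474.73

Answer: 1674.73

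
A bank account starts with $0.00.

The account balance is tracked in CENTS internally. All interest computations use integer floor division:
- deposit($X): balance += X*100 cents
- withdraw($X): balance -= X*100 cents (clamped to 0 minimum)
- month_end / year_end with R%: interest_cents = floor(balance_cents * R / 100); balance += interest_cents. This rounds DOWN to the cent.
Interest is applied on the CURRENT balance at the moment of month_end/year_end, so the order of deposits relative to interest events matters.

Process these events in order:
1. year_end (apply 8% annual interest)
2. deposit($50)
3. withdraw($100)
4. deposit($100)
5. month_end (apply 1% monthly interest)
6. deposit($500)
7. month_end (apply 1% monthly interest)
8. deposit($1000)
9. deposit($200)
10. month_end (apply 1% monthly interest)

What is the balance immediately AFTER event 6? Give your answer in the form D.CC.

After 1 (year_end (apply 8% annual interest)): balance=$0.00 total_interest=$0.00
After 2 (deposit($50)): balance=$50.00 total_interest=$0.00
After 3 (withdraw($100)): balance=$0.00 total_interest=$0.00
After 4 (deposit($100)): balance=$100.00 total_interest=$0.00
After 5 (month_end (apply 1% monthly interest)): balance=$101.00 total_interest=$1.00
After 6 (deposit($500)): balance=$601.00 total_interest=$1.00

Answer: 601.00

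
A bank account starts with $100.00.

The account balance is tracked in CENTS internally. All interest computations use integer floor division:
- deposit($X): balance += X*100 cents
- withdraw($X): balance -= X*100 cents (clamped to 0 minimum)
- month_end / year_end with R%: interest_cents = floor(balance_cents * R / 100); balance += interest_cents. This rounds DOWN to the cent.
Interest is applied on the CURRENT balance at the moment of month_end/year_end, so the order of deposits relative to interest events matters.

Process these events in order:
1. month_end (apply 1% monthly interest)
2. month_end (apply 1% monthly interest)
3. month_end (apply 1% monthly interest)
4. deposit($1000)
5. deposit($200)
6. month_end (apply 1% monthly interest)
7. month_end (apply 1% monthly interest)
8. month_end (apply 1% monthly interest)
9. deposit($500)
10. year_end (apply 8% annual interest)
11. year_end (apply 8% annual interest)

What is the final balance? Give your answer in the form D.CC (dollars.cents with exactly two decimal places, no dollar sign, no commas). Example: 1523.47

Answer: 2149.10

Derivation:
After 1 (month_end (apply 1% monthly interest)): balance=$101.00 total_interest=$1.00
After 2 (month_end (apply 1% monthly interest)): balance=$102.01 total_interest=$2.01
After 3 (month_end (apply 1% monthly interest)): balance=$103.03 total_interest=$3.03
After 4 (deposit($1000)): balance=$1103.03 total_interest=$3.03
After 5 (deposit($200)): balance=$1303.03 total_interest=$3.03
After 6 (month_end (apply 1% monthly interest)): balance=$1316.06 total_interest=$16.06
After 7 (month_end (apply 1% monthly interest)): balance=$1329.22 total_interest=$29.22
After 8 (month_end (apply 1% monthly interest)): balance=$1342.51 total_interest=$42.51
After 9 (deposit($500)): balance=$1842.51 total_interest=$42.51
After 10 (year_end (apply 8% annual interest)): balance=$1989.91 total_interest=$189.91
After 11 (year_end (apply 8% annual interest)): balance=$2149.10 total_interest=$349.10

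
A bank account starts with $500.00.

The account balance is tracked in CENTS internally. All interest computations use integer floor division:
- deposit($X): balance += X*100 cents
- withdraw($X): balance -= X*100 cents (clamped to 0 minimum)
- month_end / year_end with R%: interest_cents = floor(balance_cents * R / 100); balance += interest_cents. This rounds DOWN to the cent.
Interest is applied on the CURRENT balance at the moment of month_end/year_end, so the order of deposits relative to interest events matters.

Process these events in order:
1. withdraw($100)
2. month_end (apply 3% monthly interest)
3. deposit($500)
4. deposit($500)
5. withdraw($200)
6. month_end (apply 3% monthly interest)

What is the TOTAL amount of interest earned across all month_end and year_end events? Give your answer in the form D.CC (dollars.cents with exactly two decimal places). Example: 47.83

Answer: 48.36

Derivation:
After 1 (withdraw($100)): balance=$400.00 total_interest=$0.00
After 2 (month_end (apply 3% monthly interest)): balance=$412.00 total_interest=$12.00
After 3 (deposit($500)): balance=$912.00 total_interest=$12.00
After 4 (deposit($500)): balance=$1412.00 total_interest=$12.00
After 5 (withdraw($200)): balance=$1212.00 total_interest=$12.00
After 6 (month_end (apply 3% monthly interest)): balance=$1248.36 total_interest=$48.36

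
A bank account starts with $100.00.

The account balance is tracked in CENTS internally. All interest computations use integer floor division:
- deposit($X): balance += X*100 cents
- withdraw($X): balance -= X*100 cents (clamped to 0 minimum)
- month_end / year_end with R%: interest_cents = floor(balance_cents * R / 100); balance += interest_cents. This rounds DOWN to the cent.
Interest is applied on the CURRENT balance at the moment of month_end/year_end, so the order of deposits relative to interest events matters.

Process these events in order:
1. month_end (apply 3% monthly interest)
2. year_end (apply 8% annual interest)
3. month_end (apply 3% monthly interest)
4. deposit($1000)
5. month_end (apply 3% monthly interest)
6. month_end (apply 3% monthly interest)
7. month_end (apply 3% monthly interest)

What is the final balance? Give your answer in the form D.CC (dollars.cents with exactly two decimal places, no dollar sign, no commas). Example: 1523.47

After 1 (month_end (apply 3% monthly interest)): balance=$103.00 total_interest=$3.00
After 2 (year_end (apply 8% annual interest)): balance=$111.24 total_interest=$11.24
After 3 (month_end (apply 3% monthly interest)): balance=$114.57 total_interest=$14.57
After 4 (deposit($1000)): balance=$1114.57 total_interest=$14.57
After 5 (month_end (apply 3% monthly interest)): balance=$1148.00 total_interest=$48.00
After 6 (month_end (apply 3% monthly interest)): balance=$1182.44 total_interest=$82.44
After 7 (month_end (apply 3% monthly interest)): balance=$1217.91 total_interest=$117.91

Answer: 1217.91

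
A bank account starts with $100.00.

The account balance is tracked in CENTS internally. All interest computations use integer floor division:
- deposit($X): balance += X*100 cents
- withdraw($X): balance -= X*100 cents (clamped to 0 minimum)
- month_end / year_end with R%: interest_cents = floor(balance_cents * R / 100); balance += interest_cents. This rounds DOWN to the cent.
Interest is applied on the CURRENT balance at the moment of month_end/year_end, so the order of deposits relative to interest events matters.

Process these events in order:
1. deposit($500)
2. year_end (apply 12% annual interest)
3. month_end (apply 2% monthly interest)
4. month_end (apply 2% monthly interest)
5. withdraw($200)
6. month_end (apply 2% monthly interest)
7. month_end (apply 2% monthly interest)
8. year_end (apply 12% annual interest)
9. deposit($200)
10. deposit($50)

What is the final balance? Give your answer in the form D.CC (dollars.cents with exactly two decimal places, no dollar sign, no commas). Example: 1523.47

Answer: 831.61

Derivation:
After 1 (deposit($500)): balance=$600.00 total_interest=$0.00
After 2 (year_end (apply 12% annual interest)): balance=$672.00 total_interest=$72.00
After 3 (month_end (apply 2% monthly interest)): balance=$685.44 total_interest=$85.44
After 4 (month_end (apply 2% monthly interest)): balance=$699.14 total_interest=$99.14
After 5 (withdraw($200)): balance=$499.14 total_interest=$99.14
After 6 (month_end (apply 2% monthly interest)): balance=$509.12 total_interest=$109.12
After 7 (month_end (apply 2% monthly interest)): balance=$519.30 total_interest=$119.30
After 8 (year_end (apply 12% annual interest)): balance=$581.61 total_interest=$181.61
After 9 (deposit($200)): balance=$781.61 total_interest=$181.61
After 10 (deposit($50)): balance=$831.61 total_interest=$181.61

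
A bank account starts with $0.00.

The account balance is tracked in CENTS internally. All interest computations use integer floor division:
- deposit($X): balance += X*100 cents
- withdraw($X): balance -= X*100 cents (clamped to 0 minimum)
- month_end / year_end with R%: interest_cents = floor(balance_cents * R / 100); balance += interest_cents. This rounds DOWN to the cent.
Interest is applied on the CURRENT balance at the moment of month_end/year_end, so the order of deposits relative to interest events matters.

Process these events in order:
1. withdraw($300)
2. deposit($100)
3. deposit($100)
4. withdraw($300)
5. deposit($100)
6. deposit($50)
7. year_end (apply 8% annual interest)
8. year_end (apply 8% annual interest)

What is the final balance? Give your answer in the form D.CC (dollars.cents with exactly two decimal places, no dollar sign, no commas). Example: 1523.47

Answer: 174.96

Derivation:
After 1 (withdraw($300)): balance=$0.00 total_interest=$0.00
After 2 (deposit($100)): balance=$100.00 total_interest=$0.00
After 3 (deposit($100)): balance=$200.00 total_interest=$0.00
After 4 (withdraw($300)): balance=$0.00 total_interest=$0.00
After 5 (deposit($100)): balance=$100.00 total_interest=$0.00
After 6 (deposit($50)): balance=$150.00 total_interest=$0.00
After 7 (year_end (apply 8% annual interest)): balance=$162.00 total_interest=$12.00
After 8 (year_end (apply 8% annual interest)): balance=$174.96 total_interest=$24.96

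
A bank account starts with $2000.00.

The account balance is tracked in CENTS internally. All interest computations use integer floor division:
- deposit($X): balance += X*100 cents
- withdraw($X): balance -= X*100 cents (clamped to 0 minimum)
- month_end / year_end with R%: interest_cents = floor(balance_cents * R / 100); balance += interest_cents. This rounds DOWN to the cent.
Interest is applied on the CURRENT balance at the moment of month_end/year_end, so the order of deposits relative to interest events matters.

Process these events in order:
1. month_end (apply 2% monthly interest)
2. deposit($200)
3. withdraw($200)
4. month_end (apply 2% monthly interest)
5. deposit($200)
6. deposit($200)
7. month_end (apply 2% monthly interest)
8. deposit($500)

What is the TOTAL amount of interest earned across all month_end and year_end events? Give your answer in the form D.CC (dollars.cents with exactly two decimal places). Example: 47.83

After 1 (month_end (apply 2% monthly interest)): balance=$2040.00 total_interest=$40.00
After 2 (deposit($200)): balance=$2240.00 total_interest=$40.00
After 3 (withdraw($200)): balance=$2040.00 total_interest=$40.00
After 4 (month_end (apply 2% monthly interest)): balance=$2080.80 total_interest=$80.80
After 5 (deposit($200)): balance=$2280.80 total_interest=$80.80
After 6 (deposit($200)): balance=$2480.80 total_interest=$80.80
After 7 (month_end (apply 2% monthly interest)): balance=$2530.41 total_interest=$130.41
After 8 (deposit($500)): balance=$3030.41 total_interest=$130.41

Answer: 130.41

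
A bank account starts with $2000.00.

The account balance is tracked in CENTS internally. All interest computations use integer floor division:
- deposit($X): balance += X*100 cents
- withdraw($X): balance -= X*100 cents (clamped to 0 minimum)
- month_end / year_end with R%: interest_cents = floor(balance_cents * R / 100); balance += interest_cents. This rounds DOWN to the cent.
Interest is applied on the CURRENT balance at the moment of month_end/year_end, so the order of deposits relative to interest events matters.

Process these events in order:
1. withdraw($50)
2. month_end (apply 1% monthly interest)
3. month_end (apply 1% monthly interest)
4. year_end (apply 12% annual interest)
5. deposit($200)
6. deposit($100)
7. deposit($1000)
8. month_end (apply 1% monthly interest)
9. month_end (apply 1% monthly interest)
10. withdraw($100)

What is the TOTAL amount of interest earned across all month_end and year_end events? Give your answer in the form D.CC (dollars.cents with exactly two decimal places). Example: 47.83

After 1 (withdraw($50)): balance=$1950.00 total_interest=$0.00
After 2 (month_end (apply 1% monthly interest)): balance=$1969.50 total_interest=$19.50
After 3 (month_end (apply 1% monthly interest)): balance=$1989.19 total_interest=$39.19
After 4 (year_end (apply 12% annual interest)): balance=$2227.89 total_interest=$277.89
After 5 (deposit($200)): balance=$2427.89 total_interest=$277.89
After 6 (deposit($100)): balance=$2527.89 total_interest=$277.89
After 7 (deposit($1000)): balance=$3527.89 total_interest=$277.89
After 8 (month_end (apply 1% monthly interest)): balance=$3563.16 total_interest=$313.16
After 9 (month_end (apply 1% monthly interest)): balance=$3598.79 total_interest=$348.79
After 10 (withdraw($100)): balance=$3498.79 total_interest=$348.79

Answer: 348.79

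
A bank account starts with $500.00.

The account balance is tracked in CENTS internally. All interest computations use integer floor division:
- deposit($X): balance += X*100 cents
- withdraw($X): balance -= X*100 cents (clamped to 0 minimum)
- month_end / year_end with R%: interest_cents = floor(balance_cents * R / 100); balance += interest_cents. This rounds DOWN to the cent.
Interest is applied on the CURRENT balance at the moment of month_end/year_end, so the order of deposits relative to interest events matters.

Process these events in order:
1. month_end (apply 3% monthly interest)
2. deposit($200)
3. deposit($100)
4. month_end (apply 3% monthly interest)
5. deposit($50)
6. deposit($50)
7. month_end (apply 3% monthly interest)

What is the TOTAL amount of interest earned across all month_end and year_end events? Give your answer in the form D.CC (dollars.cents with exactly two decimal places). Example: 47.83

After 1 (month_end (apply 3% monthly interest)): balance=$515.00 total_interest=$15.00
After 2 (deposit($200)): balance=$715.00 total_interest=$15.00
After 3 (deposit($100)): balance=$815.00 total_interest=$15.00
After 4 (month_end (apply 3% monthly interest)): balance=$839.45 total_interest=$39.45
After 5 (deposit($50)): balance=$889.45 total_interest=$39.45
After 6 (deposit($50)): balance=$939.45 total_interest=$39.45
After 7 (month_end (apply 3% monthly interest)): balance=$967.63 total_interest=$67.63

Answer: 67.63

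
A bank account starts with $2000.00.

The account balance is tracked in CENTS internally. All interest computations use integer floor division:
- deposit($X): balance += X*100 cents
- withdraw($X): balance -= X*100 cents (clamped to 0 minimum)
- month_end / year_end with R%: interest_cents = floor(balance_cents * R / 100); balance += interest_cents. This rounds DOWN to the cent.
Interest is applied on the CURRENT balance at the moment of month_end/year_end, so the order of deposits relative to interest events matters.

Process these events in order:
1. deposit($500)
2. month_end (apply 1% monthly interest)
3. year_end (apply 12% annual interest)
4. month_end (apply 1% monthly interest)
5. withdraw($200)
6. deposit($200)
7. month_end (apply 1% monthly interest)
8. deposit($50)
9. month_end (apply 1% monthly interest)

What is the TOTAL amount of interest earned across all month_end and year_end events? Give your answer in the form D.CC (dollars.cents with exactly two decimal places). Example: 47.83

After 1 (deposit($500)): balance=$2500.00 total_interest=$0.00
After 2 (month_end (apply 1% monthly interest)): balance=$2525.00 total_interest=$25.00
After 3 (year_end (apply 12% annual interest)): balance=$2828.00 total_interest=$328.00
After 4 (month_end (apply 1% monthly interest)): balance=$2856.28 total_interest=$356.28
After 5 (withdraw($200)): balance=$2656.28 total_interest=$356.28
After 6 (deposit($200)): balance=$2856.28 total_interest=$356.28
After 7 (month_end (apply 1% monthly interest)): balance=$2884.84 total_interest=$384.84
After 8 (deposit($50)): balance=$2934.84 total_interest=$384.84
After 9 (month_end (apply 1% monthly interest)): balance=$2964.18 total_interest=$414.18

Answer: 414.18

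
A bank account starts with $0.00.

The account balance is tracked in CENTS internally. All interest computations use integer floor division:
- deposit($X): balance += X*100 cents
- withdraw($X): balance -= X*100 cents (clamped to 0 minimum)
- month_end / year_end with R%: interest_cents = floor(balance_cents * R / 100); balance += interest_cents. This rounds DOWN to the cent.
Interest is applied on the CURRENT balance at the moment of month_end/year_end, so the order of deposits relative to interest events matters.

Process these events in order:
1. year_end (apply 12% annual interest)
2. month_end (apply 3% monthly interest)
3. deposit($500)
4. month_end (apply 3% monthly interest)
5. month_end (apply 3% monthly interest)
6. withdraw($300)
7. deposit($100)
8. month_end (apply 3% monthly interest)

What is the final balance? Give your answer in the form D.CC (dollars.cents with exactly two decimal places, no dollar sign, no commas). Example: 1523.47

Answer: 340.36

Derivation:
After 1 (year_end (apply 12% annual interest)): balance=$0.00 total_interest=$0.00
After 2 (month_end (apply 3% monthly interest)): balance=$0.00 total_interest=$0.00
After 3 (deposit($500)): balance=$500.00 total_interest=$0.00
After 4 (month_end (apply 3% monthly interest)): balance=$515.00 total_interest=$15.00
After 5 (month_end (apply 3% monthly interest)): balance=$530.45 total_interest=$30.45
After 6 (withdraw($300)): balance=$230.45 total_interest=$30.45
After 7 (deposit($100)): balance=$330.45 total_interest=$30.45
After 8 (month_end (apply 3% monthly interest)): balance=$340.36 total_interest=$40.36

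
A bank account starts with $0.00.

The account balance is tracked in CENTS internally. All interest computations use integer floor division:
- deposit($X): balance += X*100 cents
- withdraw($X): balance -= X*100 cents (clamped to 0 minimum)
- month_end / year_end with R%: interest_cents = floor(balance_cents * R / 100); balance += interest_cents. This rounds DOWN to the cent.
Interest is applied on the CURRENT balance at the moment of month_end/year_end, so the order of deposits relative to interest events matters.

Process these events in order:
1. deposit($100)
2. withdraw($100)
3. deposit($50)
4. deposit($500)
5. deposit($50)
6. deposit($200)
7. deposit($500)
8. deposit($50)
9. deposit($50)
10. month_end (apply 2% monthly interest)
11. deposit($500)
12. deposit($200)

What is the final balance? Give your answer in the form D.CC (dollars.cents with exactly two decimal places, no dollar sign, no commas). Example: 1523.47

Answer: 2128.00

Derivation:
After 1 (deposit($100)): balance=$100.00 total_interest=$0.00
After 2 (withdraw($100)): balance=$0.00 total_interest=$0.00
After 3 (deposit($50)): balance=$50.00 total_interest=$0.00
After 4 (deposit($500)): balance=$550.00 total_interest=$0.00
After 5 (deposit($50)): balance=$600.00 total_interest=$0.00
After 6 (deposit($200)): balance=$800.00 total_interest=$0.00
After 7 (deposit($500)): balance=$1300.00 total_interest=$0.00
After 8 (deposit($50)): balance=$1350.00 total_interest=$0.00
After 9 (deposit($50)): balance=$1400.00 total_interest=$0.00
After 10 (month_end (apply 2% monthly interest)): balance=$1428.00 total_interest=$28.00
After 11 (deposit($500)): balance=$1928.00 total_interest=$28.00
After 12 (deposit($200)): balance=$2128.00 total_interest=$28.00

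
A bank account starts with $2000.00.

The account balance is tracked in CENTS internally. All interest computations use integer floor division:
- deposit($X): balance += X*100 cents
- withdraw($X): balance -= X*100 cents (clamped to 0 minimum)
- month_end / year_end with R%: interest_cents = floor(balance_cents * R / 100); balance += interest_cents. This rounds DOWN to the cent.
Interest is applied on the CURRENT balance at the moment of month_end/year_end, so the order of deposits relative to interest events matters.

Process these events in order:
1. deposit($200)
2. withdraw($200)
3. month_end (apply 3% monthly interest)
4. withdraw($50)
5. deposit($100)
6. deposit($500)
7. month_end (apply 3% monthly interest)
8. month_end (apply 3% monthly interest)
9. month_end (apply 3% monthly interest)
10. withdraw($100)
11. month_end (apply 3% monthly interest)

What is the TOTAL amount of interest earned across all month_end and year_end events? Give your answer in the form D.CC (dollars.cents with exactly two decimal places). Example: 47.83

Answer: 384.56

Derivation:
After 1 (deposit($200)): balance=$2200.00 total_interest=$0.00
After 2 (withdraw($200)): balance=$2000.00 total_interest=$0.00
After 3 (month_end (apply 3% monthly interest)): balance=$2060.00 total_interest=$60.00
After 4 (withdraw($50)): balance=$2010.00 total_interest=$60.00
After 5 (deposit($100)): balance=$2110.00 total_interest=$60.00
After 6 (deposit($500)): balance=$2610.00 total_interest=$60.00
After 7 (month_end (apply 3% monthly interest)): balance=$2688.30 total_interest=$138.30
After 8 (month_end (apply 3% monthly interest)): balance=$2768.94 total_interest=$218.94
After 9 (month_end (apply 3% monthly interest)): balance=$2852.00 total_interest=$302.00
After 10 (withdraw($100)): balance=$2752.00 total_interest=$302.00
After 11 (month_end (apply 3% monthly interest)): balance=$2834.56 total_interest=$384.56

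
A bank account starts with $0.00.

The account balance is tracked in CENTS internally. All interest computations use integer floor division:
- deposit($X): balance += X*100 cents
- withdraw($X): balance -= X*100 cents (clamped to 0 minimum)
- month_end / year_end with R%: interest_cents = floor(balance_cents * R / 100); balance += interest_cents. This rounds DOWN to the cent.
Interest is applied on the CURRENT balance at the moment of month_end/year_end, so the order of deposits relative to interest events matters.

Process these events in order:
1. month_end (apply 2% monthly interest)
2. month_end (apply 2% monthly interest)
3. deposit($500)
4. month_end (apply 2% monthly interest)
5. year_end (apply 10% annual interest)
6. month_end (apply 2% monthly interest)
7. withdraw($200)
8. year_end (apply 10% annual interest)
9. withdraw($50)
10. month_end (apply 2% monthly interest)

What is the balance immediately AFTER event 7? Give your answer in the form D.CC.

After 1 (month_end (apply 2% monthly interest)): balance=$0.00 total_interest=$0.00
After 2 (month_end (apply 2% monthly interest)): balance=$0.00 total_interest=$0.00
After 3 (deposit($500)): balance=$500.00 total_interest=$0.00
After 4 (month_end (apply 2% monthly interest)): balance=$510.00 total_interest=$10.00
After 5 (year_end (apply 10% annual interest)): balance=$561.00 total_interest=$61.00
After 6 (month_end (apply 2% monthly interest)): balance=$572.22 total_interest=$72.22
After 7 (withdraw($200)): balance=$372.22 total_interest=$72.22

Answer: 372.22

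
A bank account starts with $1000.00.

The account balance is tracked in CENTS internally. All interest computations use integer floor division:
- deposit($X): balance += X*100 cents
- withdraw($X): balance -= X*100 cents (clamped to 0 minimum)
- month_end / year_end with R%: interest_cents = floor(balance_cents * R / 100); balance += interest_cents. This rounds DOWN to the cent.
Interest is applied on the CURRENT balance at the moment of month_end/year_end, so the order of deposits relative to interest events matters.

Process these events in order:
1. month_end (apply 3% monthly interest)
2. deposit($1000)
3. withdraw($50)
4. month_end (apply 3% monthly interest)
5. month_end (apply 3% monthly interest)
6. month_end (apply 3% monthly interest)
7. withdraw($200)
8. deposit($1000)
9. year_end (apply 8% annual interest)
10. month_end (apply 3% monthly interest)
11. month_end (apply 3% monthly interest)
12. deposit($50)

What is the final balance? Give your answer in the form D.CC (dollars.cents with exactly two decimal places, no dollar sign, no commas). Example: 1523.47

Answer: 3445.59

Derivation:
After 1 (month_end (apply 3% monthly interest)): balance=$1030.00 total_interest=$30.00
After 2 (deposit($1000)): balance=$2030.00 total_interest=$30.00
After 3 (withdraw($50)): balance=$1980.00 total_interest=$30.00
After 4 (month_end (apply 3% monthly interest)): balance=$2039.40 total_interest=$89.40
After 5 (month_end (apply 3% monthly interest)): balance=$2100.58 total_interest=$150.58
After 6 (month_end (apply 3% monthly interest)): balance=$2163.59 total_interest=$213.59
After 7 (withdraw($200)): balance=$1963.59 total_interest=$213.59
After 8 (deposit($1000)): balance=$2963.59 total_interest=$213.59
After 9 (year_end (apply 8% annual interest)): balance=$3200.67 total_interest=$450.67
After 10 (month_end (apply 3% monthly interest)): balance=$3296.69 total_interest=$546.69
After 11 (month_end (apply 3% monthly interest)): balance=$3395.59 total_interest=$645.59
After 12 (deposit($50)): balance=$3445.59 total_interest=$645.59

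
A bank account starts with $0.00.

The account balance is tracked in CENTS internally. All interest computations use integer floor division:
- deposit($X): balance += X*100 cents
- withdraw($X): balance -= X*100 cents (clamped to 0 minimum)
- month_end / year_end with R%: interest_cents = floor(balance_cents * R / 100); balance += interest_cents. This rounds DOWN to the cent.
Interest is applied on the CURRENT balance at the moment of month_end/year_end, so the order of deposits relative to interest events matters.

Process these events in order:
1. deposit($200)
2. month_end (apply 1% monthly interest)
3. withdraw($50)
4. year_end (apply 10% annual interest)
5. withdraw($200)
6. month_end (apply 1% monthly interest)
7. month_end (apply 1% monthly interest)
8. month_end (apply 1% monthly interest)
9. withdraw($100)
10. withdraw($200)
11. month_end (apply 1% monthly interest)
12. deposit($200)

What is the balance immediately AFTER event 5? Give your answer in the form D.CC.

Answer: 0.00

Derivation:
After 1 (deposit($200)): balance=$200.00 total_interest=$0.00
After 2 (month_end (apply 1% monthly interest)): balance=$202.00 total_interest=$2.00
After 3 (withdraw($50)): balance=$152.00 total_interest=$2.00
After 4 (year_end (apply 10% annual interest)): balance=$167.20 total_interest=$17.20
After 5 (withdraw($200)): balance=$0.00 total_interest=$17.20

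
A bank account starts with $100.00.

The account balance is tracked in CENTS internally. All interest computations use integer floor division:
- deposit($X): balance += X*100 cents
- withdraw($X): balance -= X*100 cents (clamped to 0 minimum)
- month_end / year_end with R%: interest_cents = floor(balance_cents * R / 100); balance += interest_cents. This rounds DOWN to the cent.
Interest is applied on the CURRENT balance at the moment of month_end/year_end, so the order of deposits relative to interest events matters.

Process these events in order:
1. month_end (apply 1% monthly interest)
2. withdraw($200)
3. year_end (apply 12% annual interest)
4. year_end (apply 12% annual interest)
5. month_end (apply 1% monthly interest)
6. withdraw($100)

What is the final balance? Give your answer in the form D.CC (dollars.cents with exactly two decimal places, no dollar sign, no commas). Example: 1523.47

After 1 (month_end (apply 1% monthly interest)): balance=$101.00 total_interest=$1.00
After 2 (withdraw($200)): balance=$0.00 total_interest=$1.00
After 3 (year_end (apply 12% annual interest)): balance=$0.00 total_interest=$1.00
After 4 (year_end (apply 12% annual interest)): balance=$0.00 total_interest=$1.00
After 5 (month_end (apply 1% monthly interest)): balance=$0.00 total_interest=$1.00
After 6 (withdraw($100)): balance=$0.00 total_interest=$1.00

Answer: 0.00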